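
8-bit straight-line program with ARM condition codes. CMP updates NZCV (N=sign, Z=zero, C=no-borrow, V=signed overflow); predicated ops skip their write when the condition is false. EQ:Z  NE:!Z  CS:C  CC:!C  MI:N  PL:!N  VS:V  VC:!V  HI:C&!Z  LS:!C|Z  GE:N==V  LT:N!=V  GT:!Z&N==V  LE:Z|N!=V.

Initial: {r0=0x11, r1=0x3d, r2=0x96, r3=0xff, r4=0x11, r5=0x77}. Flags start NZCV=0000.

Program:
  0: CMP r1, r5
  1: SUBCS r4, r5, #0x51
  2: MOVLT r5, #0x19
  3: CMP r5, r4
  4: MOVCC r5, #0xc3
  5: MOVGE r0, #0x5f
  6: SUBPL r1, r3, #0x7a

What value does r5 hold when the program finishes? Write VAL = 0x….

[0] flags=1000 → (cmp)
[1] flags=1000 CS?F → skip
[2] flags=1000 LT?T → r5=0x19
[3] flags=0010 → (cmp)
[4] flags=0010 CC?F → skip
[5] flags=0010 GE?T → r0=0x5f
[6] flags=0010 PL?T → r1=0x85

VAL = 0x19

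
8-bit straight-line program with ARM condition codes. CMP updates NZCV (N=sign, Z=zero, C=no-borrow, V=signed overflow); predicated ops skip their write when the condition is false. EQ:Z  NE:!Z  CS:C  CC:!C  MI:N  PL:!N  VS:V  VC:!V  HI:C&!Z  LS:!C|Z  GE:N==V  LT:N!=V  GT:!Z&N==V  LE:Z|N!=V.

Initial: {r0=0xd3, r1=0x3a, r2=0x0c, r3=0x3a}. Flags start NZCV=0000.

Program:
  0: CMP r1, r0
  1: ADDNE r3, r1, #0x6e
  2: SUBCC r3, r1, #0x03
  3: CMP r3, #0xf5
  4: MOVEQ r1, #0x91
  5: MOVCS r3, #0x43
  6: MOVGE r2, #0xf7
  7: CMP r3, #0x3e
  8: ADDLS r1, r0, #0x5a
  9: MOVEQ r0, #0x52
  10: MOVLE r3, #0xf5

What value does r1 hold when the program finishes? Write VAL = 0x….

[0] flags=0000 → (cmp)
[1] flags=0000 NE?T → r3=0xa8
[2] flags=0000 CC?T → r3=0x37
[3] flags=0000 → (cmp)
[4] flags=0000 EQ?F → skip
[5] flags=0000 CS?F → skip
[6] flags=0000 GE?T → r2=0xf7
[7] flags=1000 → (cmp)
[8] flags=1000 LS?T → r1=0x2d
[9] flags=1000 EQ?F → skip
[10] flags=1000 LE?T → r3=0xf5

VAL = 0x2d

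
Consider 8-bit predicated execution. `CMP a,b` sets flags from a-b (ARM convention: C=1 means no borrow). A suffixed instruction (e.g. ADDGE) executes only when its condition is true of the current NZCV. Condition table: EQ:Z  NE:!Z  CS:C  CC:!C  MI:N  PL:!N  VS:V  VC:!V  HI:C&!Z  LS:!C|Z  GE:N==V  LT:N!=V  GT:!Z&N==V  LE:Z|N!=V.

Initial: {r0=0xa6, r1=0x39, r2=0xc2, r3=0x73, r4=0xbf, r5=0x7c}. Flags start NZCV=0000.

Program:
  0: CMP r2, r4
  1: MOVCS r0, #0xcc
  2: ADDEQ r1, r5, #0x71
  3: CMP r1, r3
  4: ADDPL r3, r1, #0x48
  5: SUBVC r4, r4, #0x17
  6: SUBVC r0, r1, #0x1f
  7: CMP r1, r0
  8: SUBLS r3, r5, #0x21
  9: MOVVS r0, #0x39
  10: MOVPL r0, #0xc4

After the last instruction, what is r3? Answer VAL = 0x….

[0] flags=0010 → (cmp)
[1] flags=0010 CS?T → r0=0xcc
[2] flags=0010 EQ?F → skip
[3] flags=1000 → (cmp)
[4] flags=1000 PL?F → skip
[5] flags=1000 VC?T → r4=0xa8
[6] flags=1000 VC?T → r0=0x1a
[7] flags=0010 → (cmp)
[8] flags=0010 LS?F → skip
[9] flags=0010 VS?F → skip
[10] flags=0010 PL?T → r0=0xc4

VAL = 0x73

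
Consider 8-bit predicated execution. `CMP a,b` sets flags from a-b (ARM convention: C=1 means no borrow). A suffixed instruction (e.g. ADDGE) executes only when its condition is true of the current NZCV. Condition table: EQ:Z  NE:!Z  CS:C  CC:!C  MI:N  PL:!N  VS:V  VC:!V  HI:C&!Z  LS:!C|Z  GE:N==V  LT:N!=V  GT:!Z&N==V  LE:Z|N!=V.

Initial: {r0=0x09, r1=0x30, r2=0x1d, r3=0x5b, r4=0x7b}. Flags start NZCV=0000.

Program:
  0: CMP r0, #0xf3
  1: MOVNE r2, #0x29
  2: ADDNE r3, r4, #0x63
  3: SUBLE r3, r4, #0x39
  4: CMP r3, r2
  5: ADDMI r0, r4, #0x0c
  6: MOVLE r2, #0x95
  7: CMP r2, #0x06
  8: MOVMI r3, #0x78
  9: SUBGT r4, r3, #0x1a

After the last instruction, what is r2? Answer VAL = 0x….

0: ✓ CMP  NZCV=0000
1: ✓ MOVNE  r2←0x29
2: ✓ ADDNE  r3←0xde
3: · SUBLE
4: ✓ CMP  NZCV=1010
5: ✓ ADDMI  r0←0x87
6: ✓ MOVLE  r2←0x95
7: ✓ CMP  NZCV=1010
8: ✓ MOVMI  r3←0x78
9: · SUBGT

VAL = 0x95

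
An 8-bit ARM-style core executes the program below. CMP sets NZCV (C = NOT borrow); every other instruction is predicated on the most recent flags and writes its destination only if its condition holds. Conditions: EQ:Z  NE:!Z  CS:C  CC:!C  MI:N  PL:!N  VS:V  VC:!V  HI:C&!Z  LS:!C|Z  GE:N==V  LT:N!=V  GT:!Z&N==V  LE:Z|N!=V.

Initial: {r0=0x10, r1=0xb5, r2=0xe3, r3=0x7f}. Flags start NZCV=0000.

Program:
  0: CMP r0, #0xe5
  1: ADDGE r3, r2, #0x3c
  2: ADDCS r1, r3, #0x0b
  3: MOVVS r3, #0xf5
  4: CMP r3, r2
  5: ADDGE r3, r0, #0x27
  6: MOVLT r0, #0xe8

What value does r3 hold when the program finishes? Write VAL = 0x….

VAL = 0x37

0: ✓ CMP  NZCV=0000
1: ✓ ADDGE  r3←0x1f
2: · ADDCS
3: · MOVVS
4: ✓ CMP  NZCV=0000
5: ✓ ADDGE  r3←0x37
6: · MOVLT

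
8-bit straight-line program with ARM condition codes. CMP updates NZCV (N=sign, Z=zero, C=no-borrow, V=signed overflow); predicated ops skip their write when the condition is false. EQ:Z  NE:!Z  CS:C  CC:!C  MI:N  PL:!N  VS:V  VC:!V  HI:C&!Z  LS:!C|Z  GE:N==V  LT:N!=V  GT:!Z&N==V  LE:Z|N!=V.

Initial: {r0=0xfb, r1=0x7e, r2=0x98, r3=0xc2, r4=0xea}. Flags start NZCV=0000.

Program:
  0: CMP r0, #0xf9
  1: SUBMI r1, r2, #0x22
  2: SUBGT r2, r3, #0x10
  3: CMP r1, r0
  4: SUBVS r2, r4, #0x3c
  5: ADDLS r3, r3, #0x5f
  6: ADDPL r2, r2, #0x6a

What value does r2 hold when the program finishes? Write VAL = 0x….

VAL = 0xae

0: ✓ CMP  NZCV=0010
1: · SUBMI
2: ✓ SUBGT  r2←0xb2
3: ✓ CMP  NZCV=1001
4: ✓ SUBVS  r2←0xae
5: ✓ ADDLS  r3←0x21
6: · ADDPL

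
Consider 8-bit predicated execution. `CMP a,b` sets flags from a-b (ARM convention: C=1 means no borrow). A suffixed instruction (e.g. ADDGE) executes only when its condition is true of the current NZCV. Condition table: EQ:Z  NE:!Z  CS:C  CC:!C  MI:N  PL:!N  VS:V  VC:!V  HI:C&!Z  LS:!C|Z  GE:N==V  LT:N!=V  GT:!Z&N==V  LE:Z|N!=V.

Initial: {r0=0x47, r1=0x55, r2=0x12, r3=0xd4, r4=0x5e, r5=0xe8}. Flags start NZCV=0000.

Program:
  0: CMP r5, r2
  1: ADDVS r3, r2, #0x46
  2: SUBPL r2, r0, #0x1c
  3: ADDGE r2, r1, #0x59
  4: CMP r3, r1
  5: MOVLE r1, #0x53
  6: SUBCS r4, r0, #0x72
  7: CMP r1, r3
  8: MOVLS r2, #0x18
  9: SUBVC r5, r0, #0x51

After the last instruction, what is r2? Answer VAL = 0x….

VAL = 0x18

[0] flags=1010 → (cmp)
[1] flags=1010 VS?F → skip
[2] flags=1010 PL?F → skip
[3] flags=1010 GE?F → skip
[4] flags=0011 → (cmp)
[5] flags=0011 LE?T → r1=0x53
[6] flags=0011 CS?T → r4=0xd5
[7] flags=0000 → (cmp)
[8] flags=0000 LS?T → r2=0x18
[9] flags=0000 VC?T → r5=0xf6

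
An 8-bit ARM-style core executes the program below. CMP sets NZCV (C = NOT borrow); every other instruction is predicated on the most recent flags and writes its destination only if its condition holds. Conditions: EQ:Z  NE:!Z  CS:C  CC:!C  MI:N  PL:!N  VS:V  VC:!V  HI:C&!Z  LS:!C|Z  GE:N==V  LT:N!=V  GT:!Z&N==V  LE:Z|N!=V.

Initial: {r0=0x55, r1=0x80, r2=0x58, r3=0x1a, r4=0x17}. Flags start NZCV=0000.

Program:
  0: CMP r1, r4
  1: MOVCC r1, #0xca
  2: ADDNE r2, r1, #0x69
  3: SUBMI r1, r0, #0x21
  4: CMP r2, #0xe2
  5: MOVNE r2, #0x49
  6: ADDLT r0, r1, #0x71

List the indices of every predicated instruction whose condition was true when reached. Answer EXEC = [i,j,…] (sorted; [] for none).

[0] flags=0011 → (cmp)
[1] flags=0011 CC?F → skip
[2] flags=0011 NE?T → r2=0xe9
[3] flags=0011 MI?F → skip
[4] flags=0010 → (cmp)
[5] flags=0010 NE?T → r2=0x49
[6] flags=0010 LT?F → skip

EXEC = [2,5]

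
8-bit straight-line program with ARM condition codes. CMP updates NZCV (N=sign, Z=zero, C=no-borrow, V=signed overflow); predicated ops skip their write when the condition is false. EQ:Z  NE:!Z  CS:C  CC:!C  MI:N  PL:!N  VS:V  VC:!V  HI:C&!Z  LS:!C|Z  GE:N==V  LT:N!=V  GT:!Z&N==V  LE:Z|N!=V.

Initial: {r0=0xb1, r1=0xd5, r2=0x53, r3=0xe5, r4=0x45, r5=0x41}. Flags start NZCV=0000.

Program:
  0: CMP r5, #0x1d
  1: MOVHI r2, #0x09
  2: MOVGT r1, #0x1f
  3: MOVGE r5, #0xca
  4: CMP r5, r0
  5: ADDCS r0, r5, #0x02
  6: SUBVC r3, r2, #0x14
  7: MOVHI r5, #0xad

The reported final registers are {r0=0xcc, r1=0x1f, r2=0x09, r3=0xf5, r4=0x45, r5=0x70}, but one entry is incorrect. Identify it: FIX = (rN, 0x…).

[0] flags=0010 → (cmp)
[1] flags=0010 HI?T → r2=0x09
[2] flags=0010 GT?T → r1=0x1f
[3] flags=0010 GE?T → r5=0xca
[4] flags=0010 → (cmp)
[5] flags=0010 CS?T → r0=0xcc
[6] flags=0010 VC?T → r3=0xf5
[7] flags=0010 HI?T → r5=0xad

FIX = (r5, 0xad)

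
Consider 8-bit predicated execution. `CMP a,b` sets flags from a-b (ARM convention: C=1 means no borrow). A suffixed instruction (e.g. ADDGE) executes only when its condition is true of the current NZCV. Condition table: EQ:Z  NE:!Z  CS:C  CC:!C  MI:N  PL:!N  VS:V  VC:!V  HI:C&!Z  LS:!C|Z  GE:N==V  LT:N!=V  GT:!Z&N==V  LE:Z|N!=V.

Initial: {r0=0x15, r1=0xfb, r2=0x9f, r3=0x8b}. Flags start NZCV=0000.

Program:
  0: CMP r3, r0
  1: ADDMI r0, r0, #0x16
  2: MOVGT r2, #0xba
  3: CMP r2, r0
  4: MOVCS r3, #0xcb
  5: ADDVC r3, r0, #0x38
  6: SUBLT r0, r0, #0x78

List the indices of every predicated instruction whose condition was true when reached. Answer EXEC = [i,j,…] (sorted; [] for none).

0: ✓ CMP  NZCV=0011
1: · ADDMI
2: · MOVGT
3: ✓ CMP  NZCV=1010
4: ✓ MOVCS  r3←0xcb
5: ✓ ADDVC  r3←0x4d
6: ✓ SUBLT  r0←0x9d

EXEC = [4,5,6]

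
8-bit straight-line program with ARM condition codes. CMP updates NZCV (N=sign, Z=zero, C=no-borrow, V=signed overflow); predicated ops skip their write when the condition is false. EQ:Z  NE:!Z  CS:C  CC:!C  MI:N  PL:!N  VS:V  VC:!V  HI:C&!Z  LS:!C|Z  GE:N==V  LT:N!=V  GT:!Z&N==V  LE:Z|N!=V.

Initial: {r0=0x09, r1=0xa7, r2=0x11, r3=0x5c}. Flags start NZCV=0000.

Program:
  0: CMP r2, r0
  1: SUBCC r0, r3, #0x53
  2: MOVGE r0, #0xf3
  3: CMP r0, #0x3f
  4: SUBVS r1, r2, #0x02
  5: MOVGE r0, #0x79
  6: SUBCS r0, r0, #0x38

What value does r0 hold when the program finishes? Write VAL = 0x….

[0] flags=0010 → (cmp)
[1] flags=0010 CC?F → skip
[2] flags=0010 GE?T → r0=0xf3
[3] flags=1010 → (cmp)
[4] flags=1010 VS?F → skip
[5] flags=1010 GE?F → skip
[6] flags=1010 CS?T → r0=0xbb

VAL = 0xbb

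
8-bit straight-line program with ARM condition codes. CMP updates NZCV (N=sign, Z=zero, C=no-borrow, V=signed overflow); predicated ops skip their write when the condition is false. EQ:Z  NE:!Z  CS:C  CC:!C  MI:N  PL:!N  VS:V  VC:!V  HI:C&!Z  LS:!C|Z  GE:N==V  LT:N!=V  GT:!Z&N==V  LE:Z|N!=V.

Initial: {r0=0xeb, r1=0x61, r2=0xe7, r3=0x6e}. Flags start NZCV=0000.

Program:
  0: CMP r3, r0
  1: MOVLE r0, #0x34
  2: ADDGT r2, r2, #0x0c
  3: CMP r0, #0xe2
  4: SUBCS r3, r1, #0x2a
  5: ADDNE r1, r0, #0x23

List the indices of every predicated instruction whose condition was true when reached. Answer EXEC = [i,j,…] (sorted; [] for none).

0: ✓ CMP  NZCV=1001
1: · MOVLE
2: ✓ ADDGT  r2←0xf3
3: ✓ CMP  NZCV=0010
4: ✓ SUBCS  r3←0x37
5: ✓ ADDNE  r1←0x0e

EXEC = [2,4,5]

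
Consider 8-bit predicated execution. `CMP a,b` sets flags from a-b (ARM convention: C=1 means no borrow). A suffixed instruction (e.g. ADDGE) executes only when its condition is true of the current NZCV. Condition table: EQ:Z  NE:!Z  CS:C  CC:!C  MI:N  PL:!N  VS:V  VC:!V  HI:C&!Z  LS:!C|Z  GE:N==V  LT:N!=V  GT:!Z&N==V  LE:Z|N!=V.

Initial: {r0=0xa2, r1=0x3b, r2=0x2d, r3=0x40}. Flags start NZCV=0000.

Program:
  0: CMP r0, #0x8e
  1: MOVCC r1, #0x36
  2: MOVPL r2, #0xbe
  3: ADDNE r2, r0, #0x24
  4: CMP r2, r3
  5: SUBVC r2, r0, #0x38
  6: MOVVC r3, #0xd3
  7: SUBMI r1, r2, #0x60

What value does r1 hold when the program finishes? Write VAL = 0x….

0: ✓ CMP  NZCV=0010
1: · MOVCC
2: ✓ MOVPL  r2←0xbe
3: ✓ ADDNE  r2←0xc6
4: ✓ CMP  NZCV=1010
5: ✓ SUBVC  r2←0x6a
6: ✓ MOVVC  r3←0xd3
7: ✓ SUBMI  r1←0x0a

VAL = 0x0a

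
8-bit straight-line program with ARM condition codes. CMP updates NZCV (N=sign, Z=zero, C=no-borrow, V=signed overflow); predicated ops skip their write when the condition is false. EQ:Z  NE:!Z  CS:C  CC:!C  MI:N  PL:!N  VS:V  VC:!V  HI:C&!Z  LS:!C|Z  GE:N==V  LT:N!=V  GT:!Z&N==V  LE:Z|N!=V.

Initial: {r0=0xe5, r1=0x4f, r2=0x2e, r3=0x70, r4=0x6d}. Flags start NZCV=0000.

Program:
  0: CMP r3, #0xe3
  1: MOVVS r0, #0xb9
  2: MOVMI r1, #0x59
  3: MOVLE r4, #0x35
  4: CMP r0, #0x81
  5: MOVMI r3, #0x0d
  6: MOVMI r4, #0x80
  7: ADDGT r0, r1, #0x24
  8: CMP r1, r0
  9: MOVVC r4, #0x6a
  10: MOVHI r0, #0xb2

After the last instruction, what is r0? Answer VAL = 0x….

VAL = 0x7d

0: ✓ CMP  NZCV=1001
1: ✓ MOVVS  r0←0xb9
2: ✓ MOVMI  r1←0x59
3: · MOVLE
4: ✓ CMP  NZCV=0010
5: · MOVMI
6: · MOVMI
7: ✓ ADDGT  r0←0x7d
8: ✓ CMP  NZCV=1000
9: ✓ MOVVC  r4←0x6a
10: · MOVHI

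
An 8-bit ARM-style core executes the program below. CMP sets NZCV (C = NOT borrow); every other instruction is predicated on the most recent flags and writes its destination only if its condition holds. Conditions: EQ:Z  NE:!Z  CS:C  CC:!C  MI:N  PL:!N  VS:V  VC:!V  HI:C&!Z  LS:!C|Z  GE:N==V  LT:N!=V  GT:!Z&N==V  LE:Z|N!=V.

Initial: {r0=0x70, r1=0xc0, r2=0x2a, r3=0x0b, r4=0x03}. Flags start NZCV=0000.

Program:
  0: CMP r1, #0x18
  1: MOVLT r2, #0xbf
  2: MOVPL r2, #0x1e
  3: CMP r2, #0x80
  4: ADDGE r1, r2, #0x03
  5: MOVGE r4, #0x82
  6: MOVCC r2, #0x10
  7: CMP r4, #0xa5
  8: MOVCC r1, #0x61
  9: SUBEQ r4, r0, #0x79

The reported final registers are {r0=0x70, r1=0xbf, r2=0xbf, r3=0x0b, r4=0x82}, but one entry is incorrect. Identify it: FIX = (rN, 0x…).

FIX = (r1, 0x61)

0: ✓ CMP  NZCV=1010
1: ✓ MOVLT  r2←0xbf
2: · MOVPL
3: ✓ CMP  NZCV=0010
4: ✓ ADDGE  r1←0xc2
5: ✓ MOVGE  r4←0x82
6: · MOVCC
7: ✓ CMP  NZCV=1000
8: ✓ MOVCC  r1←0x61
9: · SUBEQ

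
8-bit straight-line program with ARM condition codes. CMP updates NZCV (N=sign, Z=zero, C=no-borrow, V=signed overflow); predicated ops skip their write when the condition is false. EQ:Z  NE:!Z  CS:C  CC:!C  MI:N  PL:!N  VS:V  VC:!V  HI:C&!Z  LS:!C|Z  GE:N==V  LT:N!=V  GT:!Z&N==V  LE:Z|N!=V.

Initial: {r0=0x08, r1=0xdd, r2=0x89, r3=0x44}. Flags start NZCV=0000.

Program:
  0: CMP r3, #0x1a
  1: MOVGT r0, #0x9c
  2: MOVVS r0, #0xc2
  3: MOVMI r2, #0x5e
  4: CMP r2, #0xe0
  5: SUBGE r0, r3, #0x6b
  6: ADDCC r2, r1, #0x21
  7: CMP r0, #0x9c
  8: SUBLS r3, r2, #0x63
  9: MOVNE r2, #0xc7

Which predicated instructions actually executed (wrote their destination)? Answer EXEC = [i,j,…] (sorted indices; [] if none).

EXEC = [1,6,8]

[0] flags=0010 → (cmp)
[1] flags=0010 GT?T → r0=0x9c
[2] flags=0010 VS?F → skip
[3] flags=0010 MI?F → skip
[4] flags=1000 → (cmp)
[5] flags=1000 GE?F → skip
[6] flags=1000 CC?T → r2=0xfe
[7] flags=0110 → (cmp)
[8] flags=0110 LS?T → r3=0x9b
[9] flags=0110 NE?F → skip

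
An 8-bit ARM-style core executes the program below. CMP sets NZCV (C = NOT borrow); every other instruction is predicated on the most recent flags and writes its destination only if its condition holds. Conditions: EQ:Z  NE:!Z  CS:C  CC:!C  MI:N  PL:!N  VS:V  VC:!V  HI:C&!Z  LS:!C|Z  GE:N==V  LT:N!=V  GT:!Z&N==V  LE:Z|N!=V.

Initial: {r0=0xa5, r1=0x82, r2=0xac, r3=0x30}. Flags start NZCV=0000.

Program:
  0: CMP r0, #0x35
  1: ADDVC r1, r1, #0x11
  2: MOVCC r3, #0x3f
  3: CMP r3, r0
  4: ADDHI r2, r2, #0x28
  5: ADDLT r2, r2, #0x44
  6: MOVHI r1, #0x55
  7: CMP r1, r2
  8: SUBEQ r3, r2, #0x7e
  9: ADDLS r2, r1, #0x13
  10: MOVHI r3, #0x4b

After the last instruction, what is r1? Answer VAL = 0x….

0: ✓ CMP  NZCV=0011
1: · ADDVC
2: · MOVCC
3: ✓ CMP  NZCV=1001
4: · ADDHI
5: · ADDLT
6: · MOVHI
7: ✓ CMP  NZCV=1000
8: · SUBEQ
9: ✓ ADDLS  r2←0x95
10: · MOVHI

VAL = 0x82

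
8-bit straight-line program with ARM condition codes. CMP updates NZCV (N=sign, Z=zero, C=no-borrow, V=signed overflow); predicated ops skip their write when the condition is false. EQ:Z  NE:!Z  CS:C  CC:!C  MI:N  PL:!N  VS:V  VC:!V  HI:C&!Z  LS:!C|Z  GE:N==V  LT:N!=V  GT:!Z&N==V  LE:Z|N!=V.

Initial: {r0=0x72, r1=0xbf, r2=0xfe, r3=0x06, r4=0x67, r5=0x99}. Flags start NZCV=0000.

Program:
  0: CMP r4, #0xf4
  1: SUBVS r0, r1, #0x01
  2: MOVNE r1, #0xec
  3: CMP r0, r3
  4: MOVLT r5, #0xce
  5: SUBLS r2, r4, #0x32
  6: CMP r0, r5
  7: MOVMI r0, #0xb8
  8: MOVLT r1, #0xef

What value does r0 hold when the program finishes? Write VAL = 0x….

0: ✓ CMP  NZCV=0000
1: · SUBVS
2: ✓ MOVNE  r1←0xec
3: ✓ CMP  NZCV=0010
4: · MOVLT
5: · SUBLS
6: ✓ CMP  NZCV=1001
7: ✓ MOVMI  r0←0xb8
8: · MOVLT

VAL = 0xb8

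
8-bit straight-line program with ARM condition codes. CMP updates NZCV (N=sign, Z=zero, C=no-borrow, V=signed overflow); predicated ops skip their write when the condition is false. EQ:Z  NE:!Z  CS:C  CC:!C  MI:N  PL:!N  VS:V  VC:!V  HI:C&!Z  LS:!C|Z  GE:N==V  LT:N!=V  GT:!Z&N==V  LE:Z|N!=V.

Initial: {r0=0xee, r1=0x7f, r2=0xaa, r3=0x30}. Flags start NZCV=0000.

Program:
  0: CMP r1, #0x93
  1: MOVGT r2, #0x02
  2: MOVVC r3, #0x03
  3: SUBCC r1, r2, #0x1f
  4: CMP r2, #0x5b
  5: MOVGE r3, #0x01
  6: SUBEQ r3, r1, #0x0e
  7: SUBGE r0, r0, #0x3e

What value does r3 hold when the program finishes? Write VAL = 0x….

[0] flags=1001 → (cmp)
[1] flags=1001 GT?T → r2=0x02
[2] flags=1001 VC?F → skip
[3] flags=1001 CC?T → r1=0xe3
[4] flags=1000 → (cmp)
[5] flags=1000 GE?F → skip
[6] flags=1000 EQ?F → skip
[7] flags=1000 GE?F → skip

VAL = 0x30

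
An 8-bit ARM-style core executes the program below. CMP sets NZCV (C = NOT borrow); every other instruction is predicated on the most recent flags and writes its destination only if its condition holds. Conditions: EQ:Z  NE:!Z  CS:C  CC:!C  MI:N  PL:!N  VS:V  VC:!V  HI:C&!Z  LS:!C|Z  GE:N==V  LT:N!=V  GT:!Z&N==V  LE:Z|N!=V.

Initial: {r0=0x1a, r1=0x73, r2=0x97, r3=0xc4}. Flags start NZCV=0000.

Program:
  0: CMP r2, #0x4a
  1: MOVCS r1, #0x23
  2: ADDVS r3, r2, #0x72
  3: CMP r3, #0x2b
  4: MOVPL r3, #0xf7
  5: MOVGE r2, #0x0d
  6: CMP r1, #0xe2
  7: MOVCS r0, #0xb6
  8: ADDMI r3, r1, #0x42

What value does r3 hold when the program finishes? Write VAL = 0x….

VAL = 0x09

[0] flags=0011 → (cmp)
[1] flags=0011 CS?T → r1=0x23
[2] flags=0011 VS?T → r3=0x09
[3] flags=1000 → (cmp)
[4] flags=1000 PL?F → skip
[5] flags=1000 GE?F → skip
[6] flags=0000 → (cmp)
[7] flags=0000 CS?F → skip
[8] flags=0000 MI?F → skip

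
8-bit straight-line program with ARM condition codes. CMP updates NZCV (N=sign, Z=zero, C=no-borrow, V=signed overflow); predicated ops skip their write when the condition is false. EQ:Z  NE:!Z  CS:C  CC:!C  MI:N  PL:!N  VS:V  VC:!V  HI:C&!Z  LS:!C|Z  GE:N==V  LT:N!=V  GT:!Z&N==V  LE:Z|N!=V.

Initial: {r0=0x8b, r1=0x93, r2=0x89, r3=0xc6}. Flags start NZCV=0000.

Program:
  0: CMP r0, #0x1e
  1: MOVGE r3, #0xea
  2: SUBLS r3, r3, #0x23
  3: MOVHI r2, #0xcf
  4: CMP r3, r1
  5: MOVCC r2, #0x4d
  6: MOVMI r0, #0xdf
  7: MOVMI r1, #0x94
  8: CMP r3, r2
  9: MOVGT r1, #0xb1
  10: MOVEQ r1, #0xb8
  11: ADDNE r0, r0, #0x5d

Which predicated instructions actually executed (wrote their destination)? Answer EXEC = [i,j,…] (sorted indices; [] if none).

0: ✓ CMP  NZCV=0011
1: · MOVGE
2: · SUBLS
3: ✓ MOVHI  r2←0xcf
4: ✓ CMP  NZCV=0010
5: · MOVCC
6: · MOVMI
7: · MOVMI
8: ✓ CMP  NZCV=1000
9: · MOVGT
10: · MOVEQ
11: ✓ ADDNE  r0←0xe8

EXEC = [3,11]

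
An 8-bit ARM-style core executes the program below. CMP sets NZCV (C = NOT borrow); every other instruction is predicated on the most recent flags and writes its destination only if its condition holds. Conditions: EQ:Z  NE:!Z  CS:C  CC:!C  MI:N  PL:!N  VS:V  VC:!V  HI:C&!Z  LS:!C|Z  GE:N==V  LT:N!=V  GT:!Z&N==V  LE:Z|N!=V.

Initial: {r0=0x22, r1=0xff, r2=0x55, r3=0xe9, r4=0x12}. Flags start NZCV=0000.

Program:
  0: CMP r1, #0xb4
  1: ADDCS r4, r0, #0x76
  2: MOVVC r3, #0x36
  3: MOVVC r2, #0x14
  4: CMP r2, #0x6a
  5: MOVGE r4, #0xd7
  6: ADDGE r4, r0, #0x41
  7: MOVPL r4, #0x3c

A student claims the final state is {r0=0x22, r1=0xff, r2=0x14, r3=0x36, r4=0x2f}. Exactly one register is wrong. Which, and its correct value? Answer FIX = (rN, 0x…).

[0] flags=0010 → (cmp)
[1] flags=0010 CS?T → r4=0x98
[2] flags=0010 VC?T → r3=0x36
[3] flags=0010 VC?T → r2=0x14
[4] flags=1000 → (cmp)
[5] flags=1000 GE?F → skip
[6] flags=1000 GE?F → skip
[7] flags=1000 PL?F → skip

FIX = (r4, 0x98)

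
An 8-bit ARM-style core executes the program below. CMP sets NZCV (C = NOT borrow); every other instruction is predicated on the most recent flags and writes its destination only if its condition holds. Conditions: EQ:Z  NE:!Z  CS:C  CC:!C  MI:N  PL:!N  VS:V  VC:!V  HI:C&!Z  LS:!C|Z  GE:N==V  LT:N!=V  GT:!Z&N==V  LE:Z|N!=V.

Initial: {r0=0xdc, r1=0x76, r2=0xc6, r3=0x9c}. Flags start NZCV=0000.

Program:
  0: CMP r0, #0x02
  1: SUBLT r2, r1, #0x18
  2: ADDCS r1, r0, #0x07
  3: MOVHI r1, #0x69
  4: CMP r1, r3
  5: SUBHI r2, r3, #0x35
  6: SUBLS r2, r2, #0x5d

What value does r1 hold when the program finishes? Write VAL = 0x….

0: ✓ CMP  NZCV=1010
1: ✓ SUBLT  r2←0x5e
2: ✓ ADDCS  r1←0xe3
3: ✓ MOVHI  r1←0x69
4: ✓ CMP  NZCV=1001
5: · SUBHI
6: ✓ SUBLS  r2←0x01

VAL = 0x69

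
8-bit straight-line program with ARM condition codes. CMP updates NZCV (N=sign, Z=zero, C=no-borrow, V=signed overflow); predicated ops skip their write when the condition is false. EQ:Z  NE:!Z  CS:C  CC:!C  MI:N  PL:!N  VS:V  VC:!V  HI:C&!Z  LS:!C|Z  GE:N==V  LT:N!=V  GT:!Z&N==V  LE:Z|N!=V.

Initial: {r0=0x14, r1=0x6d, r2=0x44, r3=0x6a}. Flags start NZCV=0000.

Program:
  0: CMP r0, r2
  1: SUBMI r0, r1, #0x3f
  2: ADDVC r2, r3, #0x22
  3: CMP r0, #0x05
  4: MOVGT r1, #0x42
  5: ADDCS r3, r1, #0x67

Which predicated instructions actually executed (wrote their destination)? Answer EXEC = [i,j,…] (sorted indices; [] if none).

[0] flags=1000 → (cmp)
[1] flags=1000 MI?T → r0=0x2e
[2] flags=1000 VC?T → r2=0x8c
[3] flags=0010 → (cmp)
[4] flags=0010 GT?T → r1=0x42
[5] flags=0010 CS?T → r3=0xa9

EXEC = [1,2,4,5]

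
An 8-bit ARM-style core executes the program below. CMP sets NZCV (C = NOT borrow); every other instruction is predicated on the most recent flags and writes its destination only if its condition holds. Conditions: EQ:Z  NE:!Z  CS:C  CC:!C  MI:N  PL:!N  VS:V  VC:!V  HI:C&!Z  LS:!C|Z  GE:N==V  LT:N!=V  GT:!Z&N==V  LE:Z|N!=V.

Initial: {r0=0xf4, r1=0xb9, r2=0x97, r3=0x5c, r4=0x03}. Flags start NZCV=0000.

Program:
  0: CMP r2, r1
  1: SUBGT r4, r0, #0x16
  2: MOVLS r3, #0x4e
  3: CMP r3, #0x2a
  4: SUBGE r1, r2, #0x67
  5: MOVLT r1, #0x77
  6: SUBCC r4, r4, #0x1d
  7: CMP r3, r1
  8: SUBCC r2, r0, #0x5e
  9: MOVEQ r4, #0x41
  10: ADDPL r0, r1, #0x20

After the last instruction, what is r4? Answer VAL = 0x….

VAL = 0x03

0: ✓ CMP  NZCV=1000
1: · SUBGT
2: ✓ MOVLS  r3←0x4e
3: ✓ CMP  NZCV=0010
4: ✓ SUBGE  r1←0x30
5: · MOVLT
6: · SUBCC
7: ✓ CMP  NZCV=0010
8: · SUBCC
9: · MOVEQ
10: ✓ ADDPL  r0←0x50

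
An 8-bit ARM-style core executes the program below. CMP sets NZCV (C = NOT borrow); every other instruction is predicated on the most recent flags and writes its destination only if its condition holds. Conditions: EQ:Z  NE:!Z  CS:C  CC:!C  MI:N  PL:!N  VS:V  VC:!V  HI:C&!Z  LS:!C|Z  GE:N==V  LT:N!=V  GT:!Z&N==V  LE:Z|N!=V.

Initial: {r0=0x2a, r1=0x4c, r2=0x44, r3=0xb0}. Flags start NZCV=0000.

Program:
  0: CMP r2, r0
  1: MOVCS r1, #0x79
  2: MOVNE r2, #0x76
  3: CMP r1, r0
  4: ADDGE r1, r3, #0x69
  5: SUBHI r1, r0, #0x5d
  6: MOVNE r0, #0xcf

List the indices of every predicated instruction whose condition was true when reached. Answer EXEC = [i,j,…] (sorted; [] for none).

EXEC = [1,2,4,5,6]

0: ✓ CMP  NZCV=0010
1: ✓ MOVCS  r1←0x79
2: ✓ MOVNE  r2←0x76
3: ✓ CMP  NZCV=0010
4: ✓ ADDGE  r1←0x19
5: ✓ SUBHI  r1←0xcd
6: ✓ MOVNE  r0←0xcf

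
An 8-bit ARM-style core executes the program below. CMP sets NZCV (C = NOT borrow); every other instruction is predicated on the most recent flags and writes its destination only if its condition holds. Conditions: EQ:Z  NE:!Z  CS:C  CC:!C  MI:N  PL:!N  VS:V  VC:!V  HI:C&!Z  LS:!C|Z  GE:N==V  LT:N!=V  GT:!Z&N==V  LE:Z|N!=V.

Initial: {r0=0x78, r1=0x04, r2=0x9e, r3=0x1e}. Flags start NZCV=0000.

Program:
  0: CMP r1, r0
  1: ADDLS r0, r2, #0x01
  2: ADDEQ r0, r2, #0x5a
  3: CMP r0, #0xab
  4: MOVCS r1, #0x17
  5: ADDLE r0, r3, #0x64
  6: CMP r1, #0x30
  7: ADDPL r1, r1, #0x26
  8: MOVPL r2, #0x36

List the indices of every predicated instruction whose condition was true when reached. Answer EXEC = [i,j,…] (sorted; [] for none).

EXEC = [1,5]

0: ✓ CMP  NZCV=1000
1: ✓ ADDLS  r0←0x9f
2: · ADDEQ
3: ✓ CMP  NZCV=1000
4: · MOVCS
5: ✓ ADDLE  r0←0x82
6: ✓ CMP  NZCV=1000
7: · ADDPL
8: · MOVPL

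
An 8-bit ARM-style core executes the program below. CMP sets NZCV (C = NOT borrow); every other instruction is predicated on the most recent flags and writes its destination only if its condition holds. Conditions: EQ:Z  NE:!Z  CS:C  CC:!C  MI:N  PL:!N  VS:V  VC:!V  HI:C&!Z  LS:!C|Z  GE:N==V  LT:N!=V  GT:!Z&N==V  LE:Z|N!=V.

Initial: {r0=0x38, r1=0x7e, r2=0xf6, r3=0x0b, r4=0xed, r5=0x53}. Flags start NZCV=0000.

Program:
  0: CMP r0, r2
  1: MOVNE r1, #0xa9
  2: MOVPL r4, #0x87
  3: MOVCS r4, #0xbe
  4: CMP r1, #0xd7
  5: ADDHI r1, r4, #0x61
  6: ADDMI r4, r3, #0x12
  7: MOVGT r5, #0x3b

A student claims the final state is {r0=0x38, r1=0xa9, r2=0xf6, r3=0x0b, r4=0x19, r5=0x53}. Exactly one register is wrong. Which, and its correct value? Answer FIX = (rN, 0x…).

FIX = (r4, 0x1d)

0: ✓ CMP  NZCV=0000
1: ✓ MOVNE  r1←0xa9
2: ✓ MOVPL  r4←0x87
3: · MOVCS
4: ✓ CMP  NZCV=1000
5: · ADDHI
6: ✓ ADDMI  r4←0x1d
7: · MOVGT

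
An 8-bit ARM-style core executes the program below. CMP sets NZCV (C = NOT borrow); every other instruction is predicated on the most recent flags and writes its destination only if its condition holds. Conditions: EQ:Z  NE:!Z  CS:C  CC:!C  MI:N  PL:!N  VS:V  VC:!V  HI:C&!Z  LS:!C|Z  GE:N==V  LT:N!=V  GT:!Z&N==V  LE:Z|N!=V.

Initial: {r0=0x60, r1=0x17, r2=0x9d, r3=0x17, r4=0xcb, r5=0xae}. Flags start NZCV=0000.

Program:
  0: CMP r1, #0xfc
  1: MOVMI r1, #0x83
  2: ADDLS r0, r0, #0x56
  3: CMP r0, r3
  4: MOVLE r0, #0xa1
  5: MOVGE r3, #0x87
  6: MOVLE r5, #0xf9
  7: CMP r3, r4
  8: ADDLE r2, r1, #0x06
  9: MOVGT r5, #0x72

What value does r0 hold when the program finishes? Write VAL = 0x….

VAL = 0xa1

0: ✓ CMP  NZCV=0000
1: · MOVMI
2: ✓ ADDLS  r0←0xb6
3: ✓ CMP  NZCV=1010
4: ✓ MOVLE  r0←0xa1
5: · MOVGE
6: ✓ MOVLE  r5←0xf9
7: ✓ CMP  NZCV=0000
8: · ADDLE
9: ✓ MOVGT  r5←0x72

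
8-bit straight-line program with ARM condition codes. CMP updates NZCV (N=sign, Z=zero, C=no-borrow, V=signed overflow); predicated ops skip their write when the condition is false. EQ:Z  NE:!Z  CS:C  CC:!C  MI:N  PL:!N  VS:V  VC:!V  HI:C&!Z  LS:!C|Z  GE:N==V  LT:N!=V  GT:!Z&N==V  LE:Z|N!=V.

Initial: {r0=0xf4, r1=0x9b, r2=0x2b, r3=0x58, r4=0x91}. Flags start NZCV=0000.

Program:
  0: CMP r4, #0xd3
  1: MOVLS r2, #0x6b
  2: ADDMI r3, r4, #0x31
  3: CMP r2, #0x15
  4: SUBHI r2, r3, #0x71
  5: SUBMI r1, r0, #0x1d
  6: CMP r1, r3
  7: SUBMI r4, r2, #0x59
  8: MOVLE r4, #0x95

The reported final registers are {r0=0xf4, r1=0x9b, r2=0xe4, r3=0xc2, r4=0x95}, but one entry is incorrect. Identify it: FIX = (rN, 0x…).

[0] flags=1000 → (cmp)
[1] flags=1000 LS?T → r2=0x6b
[2] flags=1000 MI?T → r3=0xc2
[3] flags=0010 → (cmp)
[4] flags=0010 HI?T → r2=0x51
[5] flags=0010 MI?F → skip
[6] flags=1000 → (cmp)
[7] flags=1000 MI?T → r4=0xf8
[8] flags=1000 LE?T → r4=0x95

FIX = (r2, 0x51)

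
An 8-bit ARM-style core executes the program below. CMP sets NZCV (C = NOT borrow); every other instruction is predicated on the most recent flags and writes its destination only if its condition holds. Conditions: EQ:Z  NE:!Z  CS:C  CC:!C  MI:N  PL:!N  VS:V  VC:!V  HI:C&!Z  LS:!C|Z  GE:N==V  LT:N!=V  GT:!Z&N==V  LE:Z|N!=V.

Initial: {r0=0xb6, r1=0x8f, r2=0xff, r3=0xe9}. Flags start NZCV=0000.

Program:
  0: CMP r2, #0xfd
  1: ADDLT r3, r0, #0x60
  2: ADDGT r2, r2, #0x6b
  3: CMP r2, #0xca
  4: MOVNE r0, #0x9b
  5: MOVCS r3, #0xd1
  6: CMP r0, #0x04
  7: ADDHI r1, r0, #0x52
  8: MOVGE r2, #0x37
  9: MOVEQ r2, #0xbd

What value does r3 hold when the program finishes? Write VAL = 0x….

VAL = 0xe9

0: ✓ CMP  NZCV=0010
1: · ADDLT
2: ✓ ADDGT  r2←0x6a
3: ✓ CMP  NZCV=1001
4: ✓ MOVNE  r0←0x9b
5: · MOVCS
6: ✓ CMP  NZCV=1010
7: ✓ ADDHI  r1←0xed
8: · MOVGE
9: · MOVEQ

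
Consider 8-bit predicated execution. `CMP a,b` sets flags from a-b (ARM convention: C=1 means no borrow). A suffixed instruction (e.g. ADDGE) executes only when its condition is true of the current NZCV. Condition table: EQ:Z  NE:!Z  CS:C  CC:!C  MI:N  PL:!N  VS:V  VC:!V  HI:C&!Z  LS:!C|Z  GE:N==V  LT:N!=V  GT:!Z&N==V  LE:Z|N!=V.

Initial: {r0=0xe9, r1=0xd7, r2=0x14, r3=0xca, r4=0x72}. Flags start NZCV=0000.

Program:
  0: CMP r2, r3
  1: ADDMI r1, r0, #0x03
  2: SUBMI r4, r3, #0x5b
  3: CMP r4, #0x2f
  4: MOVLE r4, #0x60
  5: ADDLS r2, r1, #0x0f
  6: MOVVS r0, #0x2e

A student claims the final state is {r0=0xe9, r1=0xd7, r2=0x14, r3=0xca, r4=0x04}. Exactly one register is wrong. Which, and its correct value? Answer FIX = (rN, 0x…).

0: ✓ CMP  NZCV=0000
1: · ADDMI
2: · SUBMI
3: ✓ CMP  NZCV=0010
4: · MOVLE
5: · ADDLS
6: · MOVVS

FIX = (r4, 0x72)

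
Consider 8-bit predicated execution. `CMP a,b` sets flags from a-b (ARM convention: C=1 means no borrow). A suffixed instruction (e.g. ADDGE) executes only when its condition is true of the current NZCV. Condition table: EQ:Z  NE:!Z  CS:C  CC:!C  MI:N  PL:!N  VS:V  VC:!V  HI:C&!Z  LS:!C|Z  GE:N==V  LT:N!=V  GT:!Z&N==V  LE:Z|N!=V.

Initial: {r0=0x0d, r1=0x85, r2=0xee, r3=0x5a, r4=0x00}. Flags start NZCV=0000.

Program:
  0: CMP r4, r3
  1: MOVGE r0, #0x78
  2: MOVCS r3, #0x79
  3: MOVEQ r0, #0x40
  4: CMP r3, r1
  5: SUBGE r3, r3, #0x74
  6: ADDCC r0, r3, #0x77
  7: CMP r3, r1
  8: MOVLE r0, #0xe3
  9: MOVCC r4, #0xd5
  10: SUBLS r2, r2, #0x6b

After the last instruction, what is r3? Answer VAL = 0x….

[0] flags=1000 → (cmp)
[1] flags=1000 GE?F → skip
[2] flags=1000 CS?F → skip
[3] flags=1000 EQ?F → skip
[4] flags=1001 → (cmp)
[5] flags=1001 GE?T → r3=0xe6
[6] flags=1001 CC?T → r0=0x5d
[7] flags=0010 → (cmp)
[8] flags=0010 LE?F → skip
[9] flags=0010 CC?F → skip
[10] flags=0010 LS?F → skip

VAL = 0xe6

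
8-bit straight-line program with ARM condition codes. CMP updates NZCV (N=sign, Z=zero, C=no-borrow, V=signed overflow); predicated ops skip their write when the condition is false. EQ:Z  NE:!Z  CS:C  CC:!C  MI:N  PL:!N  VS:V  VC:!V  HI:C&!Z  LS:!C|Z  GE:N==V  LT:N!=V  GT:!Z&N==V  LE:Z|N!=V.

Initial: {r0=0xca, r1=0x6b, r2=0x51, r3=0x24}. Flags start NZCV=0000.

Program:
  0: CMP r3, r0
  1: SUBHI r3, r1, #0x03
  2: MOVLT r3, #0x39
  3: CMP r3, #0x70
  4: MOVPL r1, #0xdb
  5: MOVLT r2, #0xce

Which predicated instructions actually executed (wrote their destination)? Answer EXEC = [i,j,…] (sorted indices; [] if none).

EXEC = [5]

0: ✓ CMP  NZCV=0000
1: · SUBHI
2: · MOVLT
3: ✓ CMP  NZCV=1000
4: · MOVPL
5: ✓ MOVLT  r2←0xce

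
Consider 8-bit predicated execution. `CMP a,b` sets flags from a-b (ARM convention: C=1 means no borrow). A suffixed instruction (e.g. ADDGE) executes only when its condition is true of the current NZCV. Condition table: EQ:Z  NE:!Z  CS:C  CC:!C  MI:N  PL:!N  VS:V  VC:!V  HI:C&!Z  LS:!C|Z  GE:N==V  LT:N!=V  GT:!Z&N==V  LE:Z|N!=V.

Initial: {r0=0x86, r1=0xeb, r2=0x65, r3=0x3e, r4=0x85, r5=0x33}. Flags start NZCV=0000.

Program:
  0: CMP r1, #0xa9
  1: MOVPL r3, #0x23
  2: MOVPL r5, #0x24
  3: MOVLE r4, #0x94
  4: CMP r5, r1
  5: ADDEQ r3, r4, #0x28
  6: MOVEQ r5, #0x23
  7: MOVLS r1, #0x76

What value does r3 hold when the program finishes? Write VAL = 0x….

0: ✓ CMP  NZCV=0010
1: ✓ MOVPL  r3←0x23
2: ✓ MOVPL  r5←0x24
3: · MOVLE
4: ✓ CMP  NZCV=0000
5: · ADDEQ
6: · MOVEQ
7: ✓ MOVLS  r1←0x76

VAL = 0x23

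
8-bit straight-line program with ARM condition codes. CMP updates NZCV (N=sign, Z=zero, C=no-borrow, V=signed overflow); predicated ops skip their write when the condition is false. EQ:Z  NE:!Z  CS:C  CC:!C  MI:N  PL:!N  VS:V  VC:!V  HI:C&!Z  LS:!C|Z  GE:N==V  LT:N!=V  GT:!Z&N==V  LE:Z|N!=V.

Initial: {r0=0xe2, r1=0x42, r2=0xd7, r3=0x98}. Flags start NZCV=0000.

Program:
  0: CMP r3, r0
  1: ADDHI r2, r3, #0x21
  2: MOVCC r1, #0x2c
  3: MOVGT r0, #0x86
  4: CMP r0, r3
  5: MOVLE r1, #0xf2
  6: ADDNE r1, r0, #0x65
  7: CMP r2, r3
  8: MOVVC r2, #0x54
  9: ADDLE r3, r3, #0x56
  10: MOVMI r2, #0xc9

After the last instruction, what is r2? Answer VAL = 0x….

VAL = 0x54

[0] flags=1000 → (cmp)
[1] flags=1000 HI?F → skip
[2] flags=1000 CC?T → r1=0x2c
[3] flags=1000 GT?F → skip
[4] flags=0010 → (cmp)
[5] flags=0010 LE?F → skip
[6] flags=0010 NE?T → r1=0x47
[7] flags=0010 → (cmp)
[8] flags=0010 VC?T → r2=0x54
[9] flags=0010 LE?F → skip
[10] flags=0010 MI?F → skip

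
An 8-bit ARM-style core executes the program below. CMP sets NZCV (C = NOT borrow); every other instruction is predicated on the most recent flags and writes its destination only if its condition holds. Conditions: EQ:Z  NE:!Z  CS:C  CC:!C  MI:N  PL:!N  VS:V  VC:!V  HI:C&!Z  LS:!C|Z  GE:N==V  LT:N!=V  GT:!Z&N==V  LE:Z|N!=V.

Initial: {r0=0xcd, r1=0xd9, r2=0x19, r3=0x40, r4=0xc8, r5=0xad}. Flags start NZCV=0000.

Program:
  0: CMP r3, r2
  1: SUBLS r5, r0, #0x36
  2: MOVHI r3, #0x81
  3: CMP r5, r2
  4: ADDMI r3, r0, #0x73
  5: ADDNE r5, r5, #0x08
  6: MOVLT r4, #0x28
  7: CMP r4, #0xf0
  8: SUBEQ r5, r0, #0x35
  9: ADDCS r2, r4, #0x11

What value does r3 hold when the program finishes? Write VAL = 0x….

VAL = 0x40

0: ✓ CMP  NZCV=0010
1: · SUBLS
2: ✓ MOVHI  r3←0x81
3: ✓ CMP  NZCV=1010
4: ✓ ADDMI  r3←0x40
5: ✓ ADDNE  r5←0xb5
6: ✓ MOVLT  r4←0x28
7: ✓ CMP  NZCV=0000
8: · SUBEQ
9: · ADDCS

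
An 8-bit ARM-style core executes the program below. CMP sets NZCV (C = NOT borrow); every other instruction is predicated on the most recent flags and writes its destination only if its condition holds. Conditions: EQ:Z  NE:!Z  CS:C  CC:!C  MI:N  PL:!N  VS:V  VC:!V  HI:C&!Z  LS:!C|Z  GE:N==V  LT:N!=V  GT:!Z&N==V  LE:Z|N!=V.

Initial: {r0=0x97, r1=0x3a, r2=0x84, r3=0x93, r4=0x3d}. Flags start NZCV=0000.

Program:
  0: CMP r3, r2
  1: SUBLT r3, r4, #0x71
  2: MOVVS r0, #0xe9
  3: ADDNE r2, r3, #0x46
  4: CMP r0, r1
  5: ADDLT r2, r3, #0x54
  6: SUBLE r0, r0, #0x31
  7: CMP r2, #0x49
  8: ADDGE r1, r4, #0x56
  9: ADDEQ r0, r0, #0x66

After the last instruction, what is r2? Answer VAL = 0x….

[0] flags=0010 → (cmp)
[1] flags=0010 LT?F → skip
[2] flags=0010 VS?F → skip
[3] flags=0010 NE?T → r2=0xd9
[4] flags=0011 → (cmp)
[5] flags=0011 LT?T → r2=0xe7
[6] flags=0011 LE?T → r0=0x66
[7] flags=1010 → (cmp)
[8] flags=1010 GE?F → skip
[9] flags=1010 EQ?F → skip

VAL = 0xe7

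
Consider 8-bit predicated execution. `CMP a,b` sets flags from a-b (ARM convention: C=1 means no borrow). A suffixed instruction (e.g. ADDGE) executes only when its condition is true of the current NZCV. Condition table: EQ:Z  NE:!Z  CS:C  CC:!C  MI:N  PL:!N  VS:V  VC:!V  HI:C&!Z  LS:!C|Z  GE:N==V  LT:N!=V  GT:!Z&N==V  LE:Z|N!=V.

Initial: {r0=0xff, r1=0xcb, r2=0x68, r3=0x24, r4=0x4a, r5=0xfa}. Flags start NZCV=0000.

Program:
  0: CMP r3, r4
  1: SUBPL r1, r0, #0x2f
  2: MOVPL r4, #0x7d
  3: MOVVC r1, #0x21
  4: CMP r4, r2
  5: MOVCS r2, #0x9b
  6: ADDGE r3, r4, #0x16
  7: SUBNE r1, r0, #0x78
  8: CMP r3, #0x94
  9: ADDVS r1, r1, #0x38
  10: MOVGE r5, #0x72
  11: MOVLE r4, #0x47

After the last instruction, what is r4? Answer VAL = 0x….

VAL = 0x4a

0: ✓ CMP  NZCV=1000
1: · SUBPL
2: · MOVPL
3: ✓ MOVVC  r1←0x21
4: ✓ CMP  NZCV=1000
5: · MOVCS
6: · ADDGE
7: ✓ SUBNE  r1←0x87
8: ✓ CMP  NZCV=1001
9: ✓ ADDVS  r1←0xbf
10: ✓ MOVGE  r5←0x72
11: · MOVLE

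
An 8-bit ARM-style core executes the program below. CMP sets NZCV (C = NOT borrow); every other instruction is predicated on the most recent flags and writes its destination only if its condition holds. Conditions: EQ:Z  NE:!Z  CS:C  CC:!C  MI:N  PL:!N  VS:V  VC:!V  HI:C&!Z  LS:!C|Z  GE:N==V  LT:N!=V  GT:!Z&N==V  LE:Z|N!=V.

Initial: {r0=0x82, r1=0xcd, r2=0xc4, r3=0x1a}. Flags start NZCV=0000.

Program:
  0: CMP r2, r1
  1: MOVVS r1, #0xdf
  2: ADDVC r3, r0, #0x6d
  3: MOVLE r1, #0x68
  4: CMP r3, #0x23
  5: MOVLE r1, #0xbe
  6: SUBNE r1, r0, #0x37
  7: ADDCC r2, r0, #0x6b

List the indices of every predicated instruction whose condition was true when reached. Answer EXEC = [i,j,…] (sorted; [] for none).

EXEC = [2,3,5,6]

0: ✓ CMP  NZCV=1000
1: · MOVVS
2: ✓ ADDVC  r3←0xef
3: ✓ MOVLE  r1←0x68
4: ✓ CMP  NZCV=1010
5: ✓ MOVLE  r1←0xbe
6: ✓ SUBNE  r1←0x4b
7: · ADDCC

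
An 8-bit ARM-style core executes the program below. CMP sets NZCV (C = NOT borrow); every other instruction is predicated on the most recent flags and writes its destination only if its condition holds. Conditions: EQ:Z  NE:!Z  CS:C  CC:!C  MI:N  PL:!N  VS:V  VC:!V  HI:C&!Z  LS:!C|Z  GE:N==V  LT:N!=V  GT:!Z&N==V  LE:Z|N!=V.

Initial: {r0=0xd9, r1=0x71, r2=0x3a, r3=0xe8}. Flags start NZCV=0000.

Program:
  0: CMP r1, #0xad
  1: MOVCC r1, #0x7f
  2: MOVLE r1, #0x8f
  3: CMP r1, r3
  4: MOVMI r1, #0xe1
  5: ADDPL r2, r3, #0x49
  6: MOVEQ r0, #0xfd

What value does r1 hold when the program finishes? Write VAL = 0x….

0: ✓ CMP  NZCV=1001
1: ✓ MOVCC  r1←0x7f
2: · MOVLE
3: ✓ CMP  NZCV=1001
4: ✓ MOVMI  r1←0xe1
5: · ADDPL
6: · MOVEQ

VAL = 0xe1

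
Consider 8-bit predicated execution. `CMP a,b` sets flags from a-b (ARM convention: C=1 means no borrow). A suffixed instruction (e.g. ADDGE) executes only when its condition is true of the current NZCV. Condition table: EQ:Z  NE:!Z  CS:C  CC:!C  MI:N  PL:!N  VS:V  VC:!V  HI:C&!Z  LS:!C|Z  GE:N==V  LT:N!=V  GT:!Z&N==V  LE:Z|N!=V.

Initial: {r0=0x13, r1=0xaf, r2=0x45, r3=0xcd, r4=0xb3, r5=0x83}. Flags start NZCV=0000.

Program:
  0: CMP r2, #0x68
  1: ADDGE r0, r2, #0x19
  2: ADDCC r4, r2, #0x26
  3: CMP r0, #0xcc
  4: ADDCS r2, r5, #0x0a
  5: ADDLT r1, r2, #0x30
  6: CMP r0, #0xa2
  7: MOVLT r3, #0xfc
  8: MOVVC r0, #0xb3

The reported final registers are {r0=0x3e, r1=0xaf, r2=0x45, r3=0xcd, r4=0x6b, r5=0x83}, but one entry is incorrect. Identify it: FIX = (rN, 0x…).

[0] flags=1000 → (cmp)
[1] flags=1000 GE?F → skip
[2] flags=1000 CC?T → r4=0x6b
[3] flags=0000 → (cmp)
[4] flags=0000 CS?F → skip
[5] flags=0000 LT?F → skip
[6] flags=0000 → (cmp)
[7] flags=0000 LT?F → skip
[8] flags=0000 VC?T → r0=0xb3

FIX = (r0, 0xb3)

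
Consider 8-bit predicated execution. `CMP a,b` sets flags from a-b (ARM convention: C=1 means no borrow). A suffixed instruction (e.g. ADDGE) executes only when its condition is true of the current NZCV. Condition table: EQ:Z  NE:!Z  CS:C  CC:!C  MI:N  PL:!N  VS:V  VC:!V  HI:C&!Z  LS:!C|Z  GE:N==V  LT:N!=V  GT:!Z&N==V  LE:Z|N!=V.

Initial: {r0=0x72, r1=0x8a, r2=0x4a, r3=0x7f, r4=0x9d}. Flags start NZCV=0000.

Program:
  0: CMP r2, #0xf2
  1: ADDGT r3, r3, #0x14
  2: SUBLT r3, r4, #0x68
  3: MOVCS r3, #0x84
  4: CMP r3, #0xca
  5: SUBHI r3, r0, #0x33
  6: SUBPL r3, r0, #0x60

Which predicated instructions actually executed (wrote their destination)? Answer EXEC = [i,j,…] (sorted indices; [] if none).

0: ✓ CMP  NZCV=0000
1: ✓ ADDGT  r3←0x93
2: · SUBLT
3: · MOVCS
4: ✓ CMP  NZCV=1000
5: · SUBHI
6: · SUBPL

EXEC = [1]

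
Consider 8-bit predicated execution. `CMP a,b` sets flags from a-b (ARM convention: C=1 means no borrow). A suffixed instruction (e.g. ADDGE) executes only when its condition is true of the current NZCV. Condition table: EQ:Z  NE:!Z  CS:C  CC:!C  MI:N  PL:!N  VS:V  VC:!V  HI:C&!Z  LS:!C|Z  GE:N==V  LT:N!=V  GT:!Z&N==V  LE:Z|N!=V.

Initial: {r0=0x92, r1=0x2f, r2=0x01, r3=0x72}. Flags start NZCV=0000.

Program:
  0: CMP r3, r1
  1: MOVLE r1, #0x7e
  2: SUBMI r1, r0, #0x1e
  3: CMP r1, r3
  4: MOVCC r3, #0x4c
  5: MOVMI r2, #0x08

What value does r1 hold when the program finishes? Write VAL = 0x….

0: ✓ CMP  NZCV=0010
1: · MOVLE
2: · SUBMI
3: ✓ CMP  NZCV=1000
4: ✓ MOVCC  r3←0x4c
5: ✓ MOVMI  r2←0x08

VAL = 0x2f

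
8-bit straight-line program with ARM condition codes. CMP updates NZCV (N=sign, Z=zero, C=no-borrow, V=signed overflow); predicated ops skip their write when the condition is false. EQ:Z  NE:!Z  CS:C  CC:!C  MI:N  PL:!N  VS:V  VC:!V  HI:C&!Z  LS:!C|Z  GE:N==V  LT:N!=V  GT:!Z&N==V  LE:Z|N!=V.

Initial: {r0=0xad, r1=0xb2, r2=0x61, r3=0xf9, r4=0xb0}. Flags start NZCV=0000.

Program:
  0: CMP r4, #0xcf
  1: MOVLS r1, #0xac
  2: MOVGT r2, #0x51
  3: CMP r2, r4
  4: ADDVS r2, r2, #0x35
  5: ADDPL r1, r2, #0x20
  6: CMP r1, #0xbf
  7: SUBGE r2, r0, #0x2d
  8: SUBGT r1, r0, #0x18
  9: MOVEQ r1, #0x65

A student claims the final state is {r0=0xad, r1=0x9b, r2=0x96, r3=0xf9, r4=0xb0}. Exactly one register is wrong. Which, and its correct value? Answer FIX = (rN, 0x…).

0: ✓ CMP  NZCV=1000
1: ✓ MOVLS  r1←0xac
2: · MOVGT
3: ✓ CMP  NZCV=1001
4: ✓ ADDVS  r2←0x96
5: · ADDPL
6: ✓ CMP  NZCV=1000
7: · SUBGE
8: · SUBGT
9: · MOVEQ

FIX = (r1, 0xac)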